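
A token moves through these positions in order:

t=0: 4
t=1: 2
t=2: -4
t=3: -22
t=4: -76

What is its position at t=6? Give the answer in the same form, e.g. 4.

The jumps are -2, -6, -18, -54 — a geometric progression with ratio 3.
step 5: -76 − 162 → -238
step 6: -238 − 486 → -724

-724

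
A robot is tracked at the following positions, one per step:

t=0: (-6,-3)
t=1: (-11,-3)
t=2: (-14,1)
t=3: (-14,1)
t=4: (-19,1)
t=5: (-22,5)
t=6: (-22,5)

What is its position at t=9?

Step-to-step displacements: (-5,+0), (-3,+4), (+0,+0), (-5,+0), (-3,+4), (+0,+0) — a repeating cycle of length 3.
step 7: apply (-5,+0) → (-27,5)
step 8: apply (-3,+4) → (-30,9)
step 9: apply (+0,+0) → (-30,9)

(-30,9)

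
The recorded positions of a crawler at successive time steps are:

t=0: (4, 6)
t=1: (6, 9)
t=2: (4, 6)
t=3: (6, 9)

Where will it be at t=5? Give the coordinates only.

The jumps are (+2, +3), (-2, -3), (+2, +3) — a geometric progression with ratio -1.
step 4: (6, 9) + (-2, -3) → (4, 6)
step 5: (4, 6) + (+2, +3) → (6, 9)

(6, 9)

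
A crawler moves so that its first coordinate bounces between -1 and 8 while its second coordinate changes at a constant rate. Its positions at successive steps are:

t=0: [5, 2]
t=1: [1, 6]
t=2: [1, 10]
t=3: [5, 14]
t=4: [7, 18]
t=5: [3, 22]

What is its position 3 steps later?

[7, 34]

The first coordinate reflects between -1 and 8, moving 4 per step.
  step 6: 3 → -1
  step 7: -1 → 3
  step 8: 3 → 7
The second coordinate changes by +4 each step: at step 8 it is 34.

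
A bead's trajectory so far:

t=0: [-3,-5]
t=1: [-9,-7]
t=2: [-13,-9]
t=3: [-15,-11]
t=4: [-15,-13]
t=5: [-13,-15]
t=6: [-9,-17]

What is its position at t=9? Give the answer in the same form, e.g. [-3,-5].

[15,-23]

Successive displacements: [-6,-2], [-4,-2], [-2,-2], [+0,-2], [+2,-2], [+4,-2] — each changes by [+2,+0].
step 7: [-9,-17] + [+6,-2] → [-3,-19]
step 8: [-3,-19] + [+8,-2] → [5,-21]
step 9: [5,-21] + [+10,-2] → [15,-23]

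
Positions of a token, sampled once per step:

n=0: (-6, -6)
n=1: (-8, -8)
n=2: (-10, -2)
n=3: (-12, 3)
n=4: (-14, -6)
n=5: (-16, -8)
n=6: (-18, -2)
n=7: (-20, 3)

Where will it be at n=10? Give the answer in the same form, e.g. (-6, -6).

First: linear, -2 per step → -26 at step 10.
Second: cycles through -6, -8, -2, 3 every 4 steps. Step 10 lands at position 2 of the cycle → -2.

(-26, -2)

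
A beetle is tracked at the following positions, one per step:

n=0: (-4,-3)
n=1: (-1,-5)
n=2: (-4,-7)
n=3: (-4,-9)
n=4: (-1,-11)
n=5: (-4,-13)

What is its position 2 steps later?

(-1,-17)

First: cycles through -4, -1, -4 every 3 steps. Step 7 lands at position 1 of the cycle → -1.
Second: linear, -2 per step → -17 at step 7.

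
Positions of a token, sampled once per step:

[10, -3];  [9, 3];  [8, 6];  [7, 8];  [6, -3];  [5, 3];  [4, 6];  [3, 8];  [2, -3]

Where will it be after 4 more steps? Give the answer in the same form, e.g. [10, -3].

First: linear, -1 per step → -2 at step 12.
Second: cycles through -3, 3, 6, 8 every 4 steps. Step 12 lands at position 0 of the cycle → -3.

[-2, -3]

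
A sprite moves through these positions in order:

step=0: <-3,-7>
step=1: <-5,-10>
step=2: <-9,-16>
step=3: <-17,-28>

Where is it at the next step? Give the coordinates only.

The jumps are <-2,-3>, <-4,-6>, <-8,-12> — a geometric progression with ratio 2.
step 4: <-17,-28> + <-16,-24> → <-33,-52>

<-33,-52>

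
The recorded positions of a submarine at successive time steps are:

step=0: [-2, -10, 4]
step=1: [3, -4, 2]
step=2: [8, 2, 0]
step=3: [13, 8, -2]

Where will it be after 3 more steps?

Each step adds [+5, +6, -2] to the position.
step 4: [13, 8, -2] + [+5, +6, -2] → [18, 14, -4]
step 5: [18, 14, -4] + [+5, +6, -2] → [23, 20, -6]
step 6: [23, 20, -6] + [+5, +6, -2] → [28, 26, -8]

[28, 26, -8]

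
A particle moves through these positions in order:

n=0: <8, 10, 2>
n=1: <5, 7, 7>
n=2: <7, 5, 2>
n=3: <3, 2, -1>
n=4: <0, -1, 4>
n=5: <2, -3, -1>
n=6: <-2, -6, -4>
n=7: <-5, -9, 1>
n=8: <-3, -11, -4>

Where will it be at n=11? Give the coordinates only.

<-8, -19, -7>

The moves between consecutive positions are <-3, -3, +5>, <+2, -2, -5>, <-4, -3, -3>, <-3, -3, +5>, <+2, -2, -5>, <-4, -3, -3>, <-3, -3, +5>, <+2, -2, -5>; they repeat the 3-cycle [<-3, -3, +5>, <+2, -2, -5>, <-4, -3, -3>].
step 9: apply <-4, -3, -3> → <-7, -14, -7>
step 10: apply <-3, -3, +5> → <-10, -17, -2>
step 11: apply <+2, -2, -5> → <-8, -19, -7>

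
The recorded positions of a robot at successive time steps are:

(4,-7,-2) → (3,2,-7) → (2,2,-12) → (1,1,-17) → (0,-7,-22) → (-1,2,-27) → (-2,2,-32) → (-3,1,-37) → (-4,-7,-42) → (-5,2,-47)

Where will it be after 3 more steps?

(-8,-7,-62)

The first coordinate changes by -1 each step, so at step 12 it is 4 + 12·(-1) = -8.
The second coordinate repeats the cycle [-7, 2, 2, 1] with period 4; step 12 mod 4 = 0, giving -7.
The third coordinate changes by -5 each step, so at step 12 it is -2 + 12·(-5) = -62.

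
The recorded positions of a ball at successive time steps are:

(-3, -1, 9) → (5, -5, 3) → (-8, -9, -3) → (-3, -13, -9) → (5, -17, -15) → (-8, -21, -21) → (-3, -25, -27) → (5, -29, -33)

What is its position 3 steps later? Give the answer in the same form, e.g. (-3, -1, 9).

(5, -41, -51)

The first coordinate repeats the cycle [-3, 5, -8] with period 3; step 10 mod 3 = 1, giving 5.
The second coordinate changes by -4 each step, so at step 10 it is -1 + 10·(-4) = -41.
The third coordinate changes by -6 each step, so at step 10 it is 9 + 10·(-6) = -51.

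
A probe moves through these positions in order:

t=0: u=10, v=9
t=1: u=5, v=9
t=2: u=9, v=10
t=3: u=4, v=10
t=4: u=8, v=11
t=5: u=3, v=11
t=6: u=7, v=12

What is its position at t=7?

u=2, v=12

Step-to-step displacements: (-5,+0), (+4,+1), (-5,+0), (+4,+1), (-5,+0), (+4,+1) — a repeating cycle of length 2.
step 7: apply (-5,+0) → u=2, v=12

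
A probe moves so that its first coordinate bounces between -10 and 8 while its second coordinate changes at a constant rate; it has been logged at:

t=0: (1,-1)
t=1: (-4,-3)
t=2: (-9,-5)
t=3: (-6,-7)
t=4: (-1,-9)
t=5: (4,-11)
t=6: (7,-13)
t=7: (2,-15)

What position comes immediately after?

(-3,-17)

The first coordinate travels 5 per step and bounces off the walls at -10 and 8.
  step 8: 2 → -3
The second coordinate changes by -2 each step: at step 8 it is -17.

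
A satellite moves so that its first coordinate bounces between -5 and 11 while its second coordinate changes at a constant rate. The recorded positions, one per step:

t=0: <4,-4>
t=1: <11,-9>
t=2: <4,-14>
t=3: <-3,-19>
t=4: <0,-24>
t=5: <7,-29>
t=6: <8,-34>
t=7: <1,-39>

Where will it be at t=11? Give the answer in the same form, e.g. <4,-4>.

<5,-59>

The first coordinate reflects between -5 and 11, moving 7 per step.
  step 8: 1 → -4
  step 9: -4 → 3
  step 10: 3 → 10
  step 11: 10 → 5
The second coordinate changes by -5 each step: at step 11 it is -59.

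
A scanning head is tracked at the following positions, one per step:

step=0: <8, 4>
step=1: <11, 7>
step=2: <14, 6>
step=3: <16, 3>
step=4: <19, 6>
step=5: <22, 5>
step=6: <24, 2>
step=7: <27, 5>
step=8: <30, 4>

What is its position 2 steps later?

The moves between consecutive positions are <+3, +3>, <+3, -1>, <+2, -3>, <+3, +3>, <+3, -1>, <+2, -3>, <+3, +3>, <+3, -1>; they repeat the 3-cycle [<+3, +3>, <+3, -1>, <+2, -3>].
step 9: apply <+2, -3> → <32, 1>
step 10: apply <+3, +3> → <35, 4>

<35, 4>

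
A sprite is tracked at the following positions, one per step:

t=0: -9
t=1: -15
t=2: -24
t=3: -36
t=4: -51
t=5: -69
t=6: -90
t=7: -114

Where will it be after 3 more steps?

First differences are -6, -9, -12, -15, -18, -21, -24; their common second difference is -3 (constant acceleration).
step 8: -114 − 27 → -141
step 9: -141 − 30 → -171
step 10: -171 − 33 → -204

-204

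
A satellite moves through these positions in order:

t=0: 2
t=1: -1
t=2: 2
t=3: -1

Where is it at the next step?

2

Consecutive displacements -3, +3, -3 scale by a factor of -1 each step.
step 4: -1 + 3 → 2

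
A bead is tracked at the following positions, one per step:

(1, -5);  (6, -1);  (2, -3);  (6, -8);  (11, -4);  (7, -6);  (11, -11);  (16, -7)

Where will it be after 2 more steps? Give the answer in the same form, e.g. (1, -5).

Differencing gives (+5, +4), (-4, -2), (+4, -5), (+5, +4), (-4, -2), (+4, -5), (+5, +4). This is the pattern (+5, +4), (-4, -2), (+4, -5) repeated.
step 8: apply (-4, -2) → (12, -9)
step 9: apply (+4, -5) → (16, -14)

(16, -14)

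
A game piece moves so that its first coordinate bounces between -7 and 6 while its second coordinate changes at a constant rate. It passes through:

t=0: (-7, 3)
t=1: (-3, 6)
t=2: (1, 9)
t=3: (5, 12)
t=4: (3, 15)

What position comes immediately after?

The first coordinate reflects between -7 and 6, moving 4 per step.
  step 5: 3 → -1
The second coordinate changes by +3 each step: at step 5 it is 18.

(-1, 18)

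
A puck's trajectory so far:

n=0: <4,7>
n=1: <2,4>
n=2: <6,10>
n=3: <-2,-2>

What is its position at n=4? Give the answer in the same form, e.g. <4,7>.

The jumps are <-2,-3>, <+4,+6>, <-8,-12> — a geometric progression with ratio -2.
step 4: <-2,-2> + <+16,+24> → <14,22>

<14,22>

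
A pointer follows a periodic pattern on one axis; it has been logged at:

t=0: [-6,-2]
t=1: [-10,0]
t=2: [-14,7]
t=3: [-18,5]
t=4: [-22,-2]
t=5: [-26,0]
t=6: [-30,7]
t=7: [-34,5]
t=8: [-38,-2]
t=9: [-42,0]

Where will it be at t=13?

The first coordinate changes by -4 each step, so at step 13 it is -6 + 13·(-4) = -58.
The second coordinate repeats the cycle [-2, 0, 7, 5] with period 4; step 13 mod 4 = 1, giving 0.

[-58,0]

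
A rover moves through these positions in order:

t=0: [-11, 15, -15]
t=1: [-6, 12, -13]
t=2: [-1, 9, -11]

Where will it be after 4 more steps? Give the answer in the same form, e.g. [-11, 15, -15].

Each step adds [+5, -3, +2] to the position.
step 3: [-1, 9, -11] + [+5, -3, +2] → [4, 6, -9]
step 4: [4, 6, -9] + [+5, -3, +2] → [9, 3, -7]
step 5: [9, 3, -7] + [+5, -3, +2] → [14, 0, -5]
step 6: [14, 0, -5] + [+5, -3, +2] → [19, -3, -3]

[19, -3, -3]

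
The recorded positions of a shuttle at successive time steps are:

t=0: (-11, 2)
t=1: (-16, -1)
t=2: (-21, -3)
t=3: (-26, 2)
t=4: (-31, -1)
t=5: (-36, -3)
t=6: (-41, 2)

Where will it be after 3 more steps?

The first coordinate changes by -5 each step, so at step 9 it is -11 + 9·(-5) = -56.
The second coordinate repeats the cycle [2, -1, -3] with period 3; step 9 mod 3 = 0, giving 2.

(-56, 2)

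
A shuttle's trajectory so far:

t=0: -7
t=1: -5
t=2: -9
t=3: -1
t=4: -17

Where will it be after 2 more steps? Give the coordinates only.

-49

Consecutive displacements +2, -4, +8, -16 scale by a factor of -2 each step.
step 5: -17 + 32 → 15
step 6: 15 − 64 → -49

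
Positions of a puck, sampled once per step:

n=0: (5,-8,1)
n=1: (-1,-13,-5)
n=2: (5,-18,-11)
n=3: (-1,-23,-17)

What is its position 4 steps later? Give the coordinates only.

The first coordinate repeats the cycle [5, -1] with period 2; step 7 mod 2 = 1, giving -1.
The second coordinate changes by -5 each step, so at step 7 it is -8 + 7·(-5) = -43.
The third coordinate changes by -6 each step, so at step 7 it is 1 + 7·(-6) = -41.

(-1,-43,-41)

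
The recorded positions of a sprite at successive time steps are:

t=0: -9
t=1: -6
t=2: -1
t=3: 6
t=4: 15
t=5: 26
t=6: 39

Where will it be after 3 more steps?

Successive displacements: +3, +5, +7, +9, +11, +13 — each changes by +2.
step 7: 39 + 15 → 54
step 8: 54 + 17 → 71
step 9: 71 + 19 → 90

90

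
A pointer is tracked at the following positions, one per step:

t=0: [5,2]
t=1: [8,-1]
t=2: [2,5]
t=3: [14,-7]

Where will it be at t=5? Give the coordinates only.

[38,-31]

Step-to-step displacements: [+3,-3], [-6,+6], [+12,-12]; each is -2× the previous.
step 4: [14,-7] + [-24,+24] → [-10,17]
step 5: [-10,17] + [+48,-48] → [38,-31]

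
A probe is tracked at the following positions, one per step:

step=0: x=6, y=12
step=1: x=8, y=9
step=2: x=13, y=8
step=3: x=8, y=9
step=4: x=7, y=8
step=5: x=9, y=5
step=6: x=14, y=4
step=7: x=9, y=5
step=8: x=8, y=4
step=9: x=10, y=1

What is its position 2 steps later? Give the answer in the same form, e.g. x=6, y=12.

x=10, y=1

The moves between consecutive positions are (+2, -3), (+5, -1), (-5, +1), (-1, -1), (+2, -3), (+5, -1), (-5, +1), (-1, -1), (+2, -3); they repeat the 4-cycle [(+2, -3), (+5, -1), (-5, +1), (-1, -1)].
step 10: apply (+5, -1) → x=15, y=0
step 11: apply (-5, +1) → x=10, y=1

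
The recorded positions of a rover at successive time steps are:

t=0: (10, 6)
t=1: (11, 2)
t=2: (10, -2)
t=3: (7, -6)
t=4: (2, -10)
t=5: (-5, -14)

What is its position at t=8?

(-38, -26)

Successive displacements: (+1, -4), (-1, -4), (-3, -4), (-5, -4), (-7, -4) — each changes by (-2, +0).
step 6: (-5, -14) + (-9, -4) → (-14, -18)
step 7: (-14, -18) + (-11, -4) → (-25, -22)
step 8: (-25, -22) + (-13, -4) → (-38, -26)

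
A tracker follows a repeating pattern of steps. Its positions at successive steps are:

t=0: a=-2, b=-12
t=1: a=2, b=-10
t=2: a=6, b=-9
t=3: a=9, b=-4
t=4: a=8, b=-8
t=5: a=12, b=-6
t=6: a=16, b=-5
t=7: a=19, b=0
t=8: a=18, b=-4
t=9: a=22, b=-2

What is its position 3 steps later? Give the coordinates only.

a=28, b=0

Differencing gives (+4, +2), (+4, +1), (+3, +5), (-1, -4), (+4, +2), (+4, +1), (+3, +5), (-1, -4), (+4, +2). This is the pattern (+4, +2), (+4, +1), (+3, +5), (-1, -4) repeated.
step 10: apply (+4, +1) → a=26, b=-1
step 11: apply (+3, +5) → a=29, b=4
step 12: apply (-1, -4) → a=28, b=0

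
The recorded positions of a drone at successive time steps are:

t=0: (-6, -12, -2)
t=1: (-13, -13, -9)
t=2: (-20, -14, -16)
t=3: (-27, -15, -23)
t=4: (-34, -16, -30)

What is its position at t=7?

(-55, -19, -51)

Constant displacement of (-7, -1, -7) per step.
step 5: (-34, -16, -30) + (-7, -1, -7) → (-41, -17, -37)
step 6: (-41, -17, -37) + (-7, -1, -7) → (-48, -18, -44)
step 7: (-48, -18, -44) + (-7, -1, -7) → (-55, -19, -51)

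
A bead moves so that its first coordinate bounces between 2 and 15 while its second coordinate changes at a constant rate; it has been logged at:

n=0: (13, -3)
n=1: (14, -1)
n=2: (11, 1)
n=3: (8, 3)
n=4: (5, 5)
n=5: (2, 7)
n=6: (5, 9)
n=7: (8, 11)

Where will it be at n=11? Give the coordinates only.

The first coordinate reflects between 2 and 15, moving 3 per step.
  step 8: 8 → 11
  step 9: 11 → 14
  step 10: 14 → 13
  step 11: 13 → 10
The second coordinate changes by +2 each step: at step 11 it is 19.

(10, 19)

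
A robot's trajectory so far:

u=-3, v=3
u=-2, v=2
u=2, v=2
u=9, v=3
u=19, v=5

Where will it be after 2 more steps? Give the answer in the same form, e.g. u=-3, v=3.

Successive displacements: (+1, -1), (+4, +0), (+7, +1), (+10, +2) — each changes by (+3, +1).
step 5: u=19, v=5 + (+13, +3) → u=32, v=8
step 6: u=32, v=8 + (+16, +4) → u=48, v=12

u=48, v=12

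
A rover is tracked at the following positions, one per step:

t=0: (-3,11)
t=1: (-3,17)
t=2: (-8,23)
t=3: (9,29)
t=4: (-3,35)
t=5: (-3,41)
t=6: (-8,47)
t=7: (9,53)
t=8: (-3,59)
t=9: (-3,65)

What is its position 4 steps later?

First: cycles through -3, -3, -8, 9 every 4 steps. Step 13 lands at position 1 of the cycle → -3.
Second: linear, +6 per step → 89 at step 13.

(-3,89)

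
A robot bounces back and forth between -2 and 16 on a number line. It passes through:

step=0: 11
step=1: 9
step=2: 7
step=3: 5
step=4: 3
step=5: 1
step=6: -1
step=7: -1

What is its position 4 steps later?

7

The value reflects between -2 and 16, moving 2 per step.
  step 8: -1 → 1
  step 9: 1 → 3
  step 10: 3 → 5
  step 11: 5 → 7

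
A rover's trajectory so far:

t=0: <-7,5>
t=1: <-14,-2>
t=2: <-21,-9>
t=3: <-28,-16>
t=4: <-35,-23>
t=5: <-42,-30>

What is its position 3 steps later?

<-63,-51>

Each step adds <-7,-7> to the position.
step 6: <-42,-30> + <-7,-7> → <-49,-37>
step 7: <-49,-37> + <-7,-7> → <-56,-44>
step 8: <-56,-44> + <-7,-7> → <-63,-51>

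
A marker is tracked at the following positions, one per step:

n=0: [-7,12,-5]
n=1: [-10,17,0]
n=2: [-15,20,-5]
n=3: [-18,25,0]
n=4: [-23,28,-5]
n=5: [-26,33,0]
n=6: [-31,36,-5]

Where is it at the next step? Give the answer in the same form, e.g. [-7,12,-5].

[-34,41,0]

Differencing gives [-3,+5,+5], [-5,+3,-5], [-3,+5,+5], [-5,+3,-5], [-3,+5,+5], [-5,+3,-5]. This is the pattern [-3,+5,+5], [-5,+3,-5] repeated.
step 7: apply [-3,+5,+5] → [-34,41,0]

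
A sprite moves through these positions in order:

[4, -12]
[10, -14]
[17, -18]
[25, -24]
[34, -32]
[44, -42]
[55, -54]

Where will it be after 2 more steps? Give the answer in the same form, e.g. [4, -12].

Successive displacements: [+6, -2], [+7, -4], [+8, -6], [+9, -8], [+10, -10], [+11, -12] — each changes by [+1, -2].
step 7: [55, -54] + [+12, -14] → [67, -68]
step 8: [67, -68] + [+13, -16] → [80, -84]

[80, -84]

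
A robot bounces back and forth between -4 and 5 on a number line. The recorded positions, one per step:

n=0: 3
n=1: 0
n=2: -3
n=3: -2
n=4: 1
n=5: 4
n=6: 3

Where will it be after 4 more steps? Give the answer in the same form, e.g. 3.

1

The value reflects between -4 and 5, moving 3 per step.
  step 7: 3 → 0
  step 8: 0 → -3
  step 9: -3 → -2
  step 10: -2 → 1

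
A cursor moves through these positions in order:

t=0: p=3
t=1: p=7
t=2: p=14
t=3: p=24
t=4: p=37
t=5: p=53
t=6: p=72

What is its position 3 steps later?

Taking differences between consecutive positions: +4, +7, +10, +13, +16, +19. These grow by +3 each step.
step 7: 72 + 22 → p=94
step 8: 94 + 25 → p=119
step 9: 119 + 28 → p=147

p=147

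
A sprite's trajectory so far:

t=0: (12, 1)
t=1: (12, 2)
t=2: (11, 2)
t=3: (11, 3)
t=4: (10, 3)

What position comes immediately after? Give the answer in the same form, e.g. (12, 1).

Step-to-step displacements: (+0, +1), (-1, +0), (+0, +1), (-1, +0) — a repeating cycle of length 2.
step 5: apply (+0, +1) → (10, 4)

(10, 4)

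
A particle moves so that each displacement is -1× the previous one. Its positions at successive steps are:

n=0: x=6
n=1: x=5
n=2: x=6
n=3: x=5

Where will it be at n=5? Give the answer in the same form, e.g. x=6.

x=5

Step-to-step displacements: -1, +1, -1; each is -1× the previous.
step 4: 5 + 1 → x=6
step 5: 6 − 1 → x=5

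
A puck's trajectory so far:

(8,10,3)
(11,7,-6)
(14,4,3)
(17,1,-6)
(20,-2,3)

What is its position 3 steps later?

(29,-11,-6)

The first coordinate changes by +3 each step, so at step 7 it is 8 + 7·(3) = 29.
The second coordinate changes by -3 each step, so at step 7 it is 10 + 7·(-3) = -11.
The third coordinate repeats the cycle [3, -6] with period 2; step 7 mod 2 = 1, giving -6.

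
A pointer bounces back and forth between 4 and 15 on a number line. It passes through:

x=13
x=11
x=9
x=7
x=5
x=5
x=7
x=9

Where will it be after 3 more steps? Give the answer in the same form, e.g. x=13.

x=15

The value reflects between 4 and 15, moving 2 per step.
  step 8: 9 → 11
  step 9: 11 → 13
  step 10: 13 → 15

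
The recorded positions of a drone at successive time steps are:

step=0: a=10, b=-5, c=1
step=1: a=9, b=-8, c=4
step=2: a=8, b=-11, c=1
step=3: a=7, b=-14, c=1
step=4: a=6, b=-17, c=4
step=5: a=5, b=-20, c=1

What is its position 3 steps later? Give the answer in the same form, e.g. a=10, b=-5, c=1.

a=2, b=-29, c=1

The a coordinate changes by -1 each step, so at step 8 it is 10 + 8·(-1) = 2.
The b coordinate changes by -3 each step, so at step 8 it is -5 + 8·(-3) = -29.
The c coordinate repeats the cycle [1, 4, 1] with period 3; step 8 mod 3 = 2, giving 1.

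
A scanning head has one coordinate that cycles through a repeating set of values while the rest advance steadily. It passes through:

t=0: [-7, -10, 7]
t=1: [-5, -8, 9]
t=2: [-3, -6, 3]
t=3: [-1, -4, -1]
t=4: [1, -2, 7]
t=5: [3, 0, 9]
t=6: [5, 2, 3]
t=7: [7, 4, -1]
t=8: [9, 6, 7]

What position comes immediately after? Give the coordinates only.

[11, 8, 9]

First: linear, +2 per step → 11 at step 9.
Second: linear, +2 per step → 8 at step 9.
Third: cycles through 7, 9, 3, -1 every 4 steps. Step 9 lands at position 1 of the cycle → 9.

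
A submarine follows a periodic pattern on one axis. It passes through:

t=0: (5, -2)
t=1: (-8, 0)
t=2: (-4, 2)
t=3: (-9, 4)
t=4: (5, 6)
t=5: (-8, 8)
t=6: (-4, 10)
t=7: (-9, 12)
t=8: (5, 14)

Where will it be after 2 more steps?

The first coordinate repeats the cycle [5, -8, -4, -9] with period 4; step 10 mod 4 = 2, giving -4.
The second coordinate changes by +2 each step, so at step 10 it is -2 + 10·(2) = 18.

(-4, 18)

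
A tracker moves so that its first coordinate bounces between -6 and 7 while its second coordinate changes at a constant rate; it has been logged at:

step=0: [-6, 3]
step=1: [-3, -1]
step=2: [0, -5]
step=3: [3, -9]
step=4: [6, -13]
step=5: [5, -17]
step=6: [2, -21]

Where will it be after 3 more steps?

The first coordinate reflects between -6 and 7, moving 3 per step.
  step 7: 2 → -1
  step 8: -1 → -4
  step 9: -4 → -5
The second coordinate changes by -4 each step: at step 9 it is -33.

[-5, -33]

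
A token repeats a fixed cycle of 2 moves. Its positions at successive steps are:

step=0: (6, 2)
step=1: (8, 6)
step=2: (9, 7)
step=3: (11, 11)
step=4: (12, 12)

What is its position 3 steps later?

(17, 21)

Differencing gives (+2, +4), (+1, +1), (+2, +4), (+1, +1). This is the pattern (+2, +4), (+1, +1) repeated.
step 5: apply (+2, +4) → (14, 16)
step 6: apply (+1, +1) → (15, 17)
step 7: apply (+2, +4) → (17, 21)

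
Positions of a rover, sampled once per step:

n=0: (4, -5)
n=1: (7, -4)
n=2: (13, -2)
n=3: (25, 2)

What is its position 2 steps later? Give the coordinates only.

(97, 26)

Step-to-step displacements: (+3, +1), (+6, +2), (+12, +4); each is 2× the previous.
step 4: (25, 2) + (+24, +8) → (49, 10)
step 5: (49, 10) + (+48, +16) → (97, 26)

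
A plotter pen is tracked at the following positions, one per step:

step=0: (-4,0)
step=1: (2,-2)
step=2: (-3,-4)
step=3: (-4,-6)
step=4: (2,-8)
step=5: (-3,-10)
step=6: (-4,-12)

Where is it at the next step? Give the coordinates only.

(2,-14)

The first coordinate repeats the cycle [-4, 2, -3] with period 3; step 7 mod 3 = 1, giving 2.
The second coordinate changes by -2 each step, so at step 7 it is 0 + 7·(-2) = -14.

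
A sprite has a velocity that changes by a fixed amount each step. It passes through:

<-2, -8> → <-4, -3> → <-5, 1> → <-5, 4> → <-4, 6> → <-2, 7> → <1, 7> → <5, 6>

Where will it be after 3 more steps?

<23, -3>

First differences are <-2, +5>, <-1, +4>, <+0, +3>, <+1, +2>, <+2, +1>, <+3, +0>, <+4, -1>; their common second difference is <+1, -1> (constant acceleration).
step 8: <5, 6> + <+5, -2> → <10, 4>
step 9: <10, 4> + <+6, -3> → <16, 1>
step 10: <16, 1> + <+7, -4> → <23, -3>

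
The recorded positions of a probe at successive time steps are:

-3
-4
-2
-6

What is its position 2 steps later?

Step-to-step displacements: -1, +2, -4; each is -2× the previous.
step 4: -6 + 8 → 2
step 5: 2 − 16 → -14

-14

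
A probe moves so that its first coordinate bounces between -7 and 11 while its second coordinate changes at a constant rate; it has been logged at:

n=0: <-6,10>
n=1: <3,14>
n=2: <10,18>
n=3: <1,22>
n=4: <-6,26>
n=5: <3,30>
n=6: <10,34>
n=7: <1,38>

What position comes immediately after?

The first coordinate travels 9 per step and bounces off the walls at -7 and 11.
  step 8: 1 → -6
The second coordinate changes by +4 each step: at step 8 it is 42.

<-6,42>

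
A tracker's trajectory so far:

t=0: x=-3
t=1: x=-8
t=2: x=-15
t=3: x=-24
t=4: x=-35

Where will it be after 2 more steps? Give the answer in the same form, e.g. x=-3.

Successive displacements: -5, -7, -9, -11 — each changes by -2.
step 5: -35 − 13 → x=-48
step 6: -48 − 15 → x=-63

x=-63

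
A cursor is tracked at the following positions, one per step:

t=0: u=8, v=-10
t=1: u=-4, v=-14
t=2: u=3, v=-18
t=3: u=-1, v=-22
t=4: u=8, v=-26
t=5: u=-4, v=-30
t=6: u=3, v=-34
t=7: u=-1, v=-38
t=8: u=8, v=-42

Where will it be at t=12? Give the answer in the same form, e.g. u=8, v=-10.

u=8, v=-58

U: cycles through 8, -4, 3, -1 every 4 steps. Step 12 lands at position 0 of the cycle → 8.
V: linear, -4 per step → -58 at step 12.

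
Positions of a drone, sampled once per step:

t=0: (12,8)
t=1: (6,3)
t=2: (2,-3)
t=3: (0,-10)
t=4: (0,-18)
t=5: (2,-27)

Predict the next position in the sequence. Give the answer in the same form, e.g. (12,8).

Taking differences between consecutive positions: (-6,-5), (-4,-6), (-2,-7), (+0,-8), (+2,-9). These grow by (+2,-1) each step.
step 6: (2,-27) + (+4,-10) → (6,-37)

(6,-37)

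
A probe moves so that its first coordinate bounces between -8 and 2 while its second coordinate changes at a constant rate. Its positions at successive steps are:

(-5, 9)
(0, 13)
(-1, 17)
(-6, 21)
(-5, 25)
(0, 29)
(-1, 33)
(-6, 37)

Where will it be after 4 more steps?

The first coordinate reflects between -8 and 2, moving 5 per step.
  step 8: -6 → -5
  step 9: -5 → 0
  step 10: 0 → -1
  step 11: -1 → -6
The second coordinate changes by +4 each step: at step 11 it is 53.

(-6, 53)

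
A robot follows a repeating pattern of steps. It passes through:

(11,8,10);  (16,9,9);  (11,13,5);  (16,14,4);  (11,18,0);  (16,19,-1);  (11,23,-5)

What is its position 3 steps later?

The moves between consecutive positions are (+5,+1,-1), (-5,+4,-4), (+5,+1,-1), (-5,+4,-4), (+5,+1,-1), (-5,+4,-4); they repeat the 2-cycle [(+5,+1,-1), (-5,+4,-4)].
step 7: apply (+5,+1,-1) → (16,24,-6)
step 8: apply (-5,+4,-4) → (11,28,-10)
step 9: apply (+5,+1,-1) → (16,29,-11)

(16,29,-11)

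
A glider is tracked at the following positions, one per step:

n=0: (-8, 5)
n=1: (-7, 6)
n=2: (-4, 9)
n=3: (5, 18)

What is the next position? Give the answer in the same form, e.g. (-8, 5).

Consecutive displacements (+1, +1), (+3, +3), (+9, +9) scale by a factor of 3 each step.
step 4: (5, 18) + (+27, +27) → (32, 45)

(32, 45)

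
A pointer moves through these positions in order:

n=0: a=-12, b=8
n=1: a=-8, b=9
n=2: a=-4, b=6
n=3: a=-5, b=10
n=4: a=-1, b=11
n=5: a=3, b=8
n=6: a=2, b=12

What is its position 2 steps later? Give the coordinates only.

a=10, b=10

The moves between consecutive positions are (+4, +1), (+4, -3), (-1, +4), (+4, +1), (+4, -3), (-1, +4); they repeat the 3-cycle [(+4, +1), (+4, -3), (-1, +4)].
step 7: apply (+4, +1) → a=6, b=13
step 8: apply (+4, -3) → a=10, b=10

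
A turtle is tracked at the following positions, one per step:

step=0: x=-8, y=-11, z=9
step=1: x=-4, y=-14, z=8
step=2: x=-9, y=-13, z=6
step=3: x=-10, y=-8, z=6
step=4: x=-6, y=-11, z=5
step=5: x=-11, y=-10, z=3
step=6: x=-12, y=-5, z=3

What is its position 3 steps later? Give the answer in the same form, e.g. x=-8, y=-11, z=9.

The moves between consecutive positions are (+4, -3, -1), (-5, +1, -2), (-1, +5, +0), (+4, -3, -1), (-5, +1, -2), (-1, +5, +0); they repeat the 3-cycle [(+4, -3, -1), (-5, +1, -2), (-1, +5, +0)].
step 7: apply (+4, -3, -1) → x=-8, y=-8, z=2
step 8: apply (-5, +1, -2) → x=-13, y=-7, z=0
step 9: apply (-1, +5, +0) → x=-14, y=-2, z=0

x=-14, y=-2, z=0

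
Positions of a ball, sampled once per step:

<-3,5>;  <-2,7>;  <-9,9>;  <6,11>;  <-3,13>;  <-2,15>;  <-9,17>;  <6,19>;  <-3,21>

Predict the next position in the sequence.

<-2,23>

First: cycles through -3, -2, -9, 6 every 4 steps. Step 9 lands at position 1 of the cycle → -2.
Second: linear, +2 per step → 23 at step 9.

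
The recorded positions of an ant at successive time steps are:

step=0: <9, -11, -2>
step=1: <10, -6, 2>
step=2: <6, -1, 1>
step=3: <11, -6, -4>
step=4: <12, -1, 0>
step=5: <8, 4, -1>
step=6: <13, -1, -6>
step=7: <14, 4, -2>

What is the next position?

<10, 9, -3>

Differencing gives <+1, +5, +4>, <-4, +5, -1>, <+5, -5, -5>, <+1, +5, +4>, <-4, +5, -1>, <+5, -5, -5>, <+1, +5, +4>. This is the pattern <+1, +5, +4>, <-4, +5, -1>, <+5, -5, -5> repeated.
step 8: apply <-4, +5, -1> → <10, 9, -3>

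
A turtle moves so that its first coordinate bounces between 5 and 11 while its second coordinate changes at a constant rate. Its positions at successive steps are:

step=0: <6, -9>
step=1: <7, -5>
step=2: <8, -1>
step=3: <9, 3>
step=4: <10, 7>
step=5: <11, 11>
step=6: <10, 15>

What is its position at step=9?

<7, 27>

The first coordinate reflects between 5 and 11, moving 1 per step.
  step 7: 10 → 9
  step 8: 9 → 8
  step 9: 8 → 7
The second coordinate changes by +4 each step: at step 9 it is 27.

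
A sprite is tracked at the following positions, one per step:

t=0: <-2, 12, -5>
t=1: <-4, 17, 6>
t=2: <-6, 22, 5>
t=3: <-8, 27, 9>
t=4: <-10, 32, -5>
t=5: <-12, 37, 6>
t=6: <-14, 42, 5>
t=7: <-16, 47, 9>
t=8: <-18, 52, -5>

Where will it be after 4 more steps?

<-26, 72, -5>

The first coordinate changes by -2 each step, so at step 12 it is -2 + 12·(-2) = -26.
The second coordinate changes by +5 each step, so at step 12 it is 12 + 12·(5) = 72.
The third coordinate repeats the cycle [-5, 6, 5, 9] with period 4; step 12 mod 4 = 0, giving -5.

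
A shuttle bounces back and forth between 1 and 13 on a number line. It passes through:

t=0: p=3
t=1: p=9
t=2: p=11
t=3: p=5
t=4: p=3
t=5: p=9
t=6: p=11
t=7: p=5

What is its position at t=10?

p=11

The value travels 6 per step and bounces off the walls at 1 and 13.
  step 8: 5 → 3
  step 9: 3 → 9
  step 10: 9 → 11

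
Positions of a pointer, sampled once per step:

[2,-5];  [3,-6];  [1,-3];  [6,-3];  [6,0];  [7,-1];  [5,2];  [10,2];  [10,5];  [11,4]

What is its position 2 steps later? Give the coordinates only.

The moves between consecutive positions are [+1,-1], [-2,+3], [+5,+0], [+0,+3], [+1,-1], [-2,+3], [+5,+0], [+0,+3], [+1,-1]; they repeat the 4-cycle [[+1,-1], [-2,+3], [+5,+0], [+0,+3]].
step 10: apply [-2,+3] → [9,7]
step 11: apply [+5,+0] → [14,7]

[14,7]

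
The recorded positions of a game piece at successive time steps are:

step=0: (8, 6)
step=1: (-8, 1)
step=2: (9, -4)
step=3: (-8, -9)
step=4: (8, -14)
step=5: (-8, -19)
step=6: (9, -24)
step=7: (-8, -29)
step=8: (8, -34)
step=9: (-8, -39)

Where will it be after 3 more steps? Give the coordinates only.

The first coordinate repeats the cycle [8, -8, 9, -8] with period 4; step 12 mod 4 = 0, giving 8.
The second coordinate changes by -5 each step, so at step 12 it is 6 + 12·(-5) = -54.

(8, -54)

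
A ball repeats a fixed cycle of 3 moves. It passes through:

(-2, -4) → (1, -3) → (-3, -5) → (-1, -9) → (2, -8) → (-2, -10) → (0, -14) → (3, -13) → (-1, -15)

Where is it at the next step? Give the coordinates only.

Step-to-step displacements: (+3, +1), (-4, -2), (+2, -4), (+3, +1), (-4, -2), (+2, -4), (+3, +1), (-4, -2) — a repeating cycle of length 3.
step 9: apply (+2, -4) → (1, -19)

(1, -19)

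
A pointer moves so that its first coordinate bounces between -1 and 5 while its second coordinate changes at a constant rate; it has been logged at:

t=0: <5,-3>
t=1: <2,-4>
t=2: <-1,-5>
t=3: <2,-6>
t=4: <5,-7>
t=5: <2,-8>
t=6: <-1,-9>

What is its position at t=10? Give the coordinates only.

<-1,-13>

The first coordinate travels 3 per step and bounces off the walls at -1 and 5.
  step 7: -1 → 2
  step 8: 2 → 5
  step 9: 5 → 2
  step 10: 2 → -1
The second coordinate changes by -1 each step: at step 10 it is -13.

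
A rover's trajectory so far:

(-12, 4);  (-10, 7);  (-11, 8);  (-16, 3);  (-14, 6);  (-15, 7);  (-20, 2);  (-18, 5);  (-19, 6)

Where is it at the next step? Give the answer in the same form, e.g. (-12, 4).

Differencing gives (+2, +3), (-1, +1), (-5, -5), (+2, +3), (-1, +1), (-5, -5), (+2, +3), (-1, +1). This is the pattern (+2, +3), (-1, +1), (-5, -5) repeated.
step 9: apply (-5, -5) → (-24, 1)

(-24, 1)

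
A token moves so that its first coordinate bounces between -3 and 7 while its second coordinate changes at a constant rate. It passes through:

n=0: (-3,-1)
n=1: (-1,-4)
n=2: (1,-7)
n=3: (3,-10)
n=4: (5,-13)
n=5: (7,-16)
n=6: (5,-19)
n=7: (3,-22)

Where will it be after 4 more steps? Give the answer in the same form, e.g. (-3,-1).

The first coordinate travels 2 per step and bounces off the walls at -3 and 7.
  step 8: 3 → 1
  step 9: 1 → -1
  step 10: -1 → -3
  step 11: -3 → -1
The second coordinate changes by -3 each step: at step 11 it is -34.

(-1,-34)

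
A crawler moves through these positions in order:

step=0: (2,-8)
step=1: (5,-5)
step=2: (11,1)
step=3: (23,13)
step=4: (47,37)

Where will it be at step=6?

(191,181)

The jumps are (+3,+3), (+6,+6), (+12,+12), (+24,+24) — a geometric progression with ratio 2.
step 5: (47,37) + (+48,+48) → (95,85)
step 6: (95,85) + (+96,+96) → (191,181)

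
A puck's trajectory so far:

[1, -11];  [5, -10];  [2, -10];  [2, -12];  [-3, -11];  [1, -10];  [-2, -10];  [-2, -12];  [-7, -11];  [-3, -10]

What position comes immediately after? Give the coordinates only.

[-6, -10]

The moves between consecutive positions are [+4, +1], [-3, +0], [+0, -2], [-5, +1], [+4, +1], [-3, +0], [+0, -2], [-5, +1], [+4, +1]; they repeat the 4-cycle [[+4, +1], [-3, +0], [+0, -2], [-5, +1]].
step 10: apply [-3, +0] → [-6, -10]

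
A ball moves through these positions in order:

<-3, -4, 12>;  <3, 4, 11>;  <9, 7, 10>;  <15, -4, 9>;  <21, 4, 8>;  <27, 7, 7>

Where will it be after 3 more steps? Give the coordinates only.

<45, 7, 4>

First: linear, +6 per step → 45 at step 8.
Second: cycles through -4, 4, 7 every 3 steps. Step 8 lands at position 2 of the cycle → 7.
Third: linear, -1 per step → 4 at step 8.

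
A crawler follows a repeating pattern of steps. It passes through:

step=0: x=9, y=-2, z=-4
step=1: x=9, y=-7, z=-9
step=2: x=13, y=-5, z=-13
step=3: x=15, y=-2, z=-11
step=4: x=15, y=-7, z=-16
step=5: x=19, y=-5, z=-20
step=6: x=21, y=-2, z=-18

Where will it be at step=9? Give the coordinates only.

The moves between consecutive positions are (+0,-5,-5), (+4,+2,-4), (+2,+3,+2), (+0,-5,-5), (+4,+2,-4), (+2,+3,+2); they repeat the 3-cycle [(+0,-5,-5), (+4,+2,-4), (+2,+3,+2)].
step 7: apply (+0,-5,-5) → x=21, y=-7, z=-23
step 8: apply (+4,+2,-4) → x=25, y=-5, z=-27
step 9: apply (+2,+3,+2) → x=27, y=-2, z=-25

x=27, y=-2, z=-25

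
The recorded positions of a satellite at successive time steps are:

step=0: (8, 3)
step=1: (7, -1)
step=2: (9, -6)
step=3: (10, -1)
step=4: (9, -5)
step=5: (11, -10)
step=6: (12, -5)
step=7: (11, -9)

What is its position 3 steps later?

(13, -13)

The moves between consecutive positions are (-1, -4), (+2, -5), (+1, +5), (-1, -4), (+2, -5), (+1, +5), (-1, -4); they repeat the 3-cycle [(-1, -4), (+2, -5), (+1, +5)].
step 8: apply (+2, -5) → (13, -14)
step 9: apply (+1, +5) → (14, -9)
step 10: apply (-1, -4) → (13, -13)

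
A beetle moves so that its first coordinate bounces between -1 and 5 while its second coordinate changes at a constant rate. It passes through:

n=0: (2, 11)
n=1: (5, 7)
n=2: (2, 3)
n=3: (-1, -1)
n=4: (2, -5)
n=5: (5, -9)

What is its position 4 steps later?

The first coordinate travels 3 per step and bounces off the walls at -1 and 5.
  step 6: 5 → 2
  step 7: 2 → -1
  step 8: -1 → 2
  step 9: 2 → 5
The second coordinate changes by -4 each step: at step 9 it is -25.

(5, -25)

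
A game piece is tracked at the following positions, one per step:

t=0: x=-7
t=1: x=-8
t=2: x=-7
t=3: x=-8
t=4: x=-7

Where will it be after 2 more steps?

The jumps are -1, +1, -1, +1 — a geometric progression with ratio -1.
step 5: -7 − 1 → x=-8
step 6: -8 + 1 → x=-7

x=-7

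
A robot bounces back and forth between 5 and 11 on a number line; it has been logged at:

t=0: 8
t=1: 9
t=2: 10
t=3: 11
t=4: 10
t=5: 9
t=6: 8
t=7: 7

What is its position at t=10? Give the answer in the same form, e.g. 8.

6

The value travels 1 per step and bounces off the walls at 5 and 11.
  step 8: 7 → 6
  step 9: 6 → 5
  step 10: 5 → 6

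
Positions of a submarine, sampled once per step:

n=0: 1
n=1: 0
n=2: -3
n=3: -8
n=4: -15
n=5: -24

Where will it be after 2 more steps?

-48

Taking differences between consecutive positions: -1, -3, -5, -7, -9. These grow by -2 each step.
step 6: -24 − 11 → -35
step 7: -35 − 13 → -48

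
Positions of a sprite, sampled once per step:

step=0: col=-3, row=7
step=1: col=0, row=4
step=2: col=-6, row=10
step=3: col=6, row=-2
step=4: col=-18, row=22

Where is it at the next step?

The jumps are (+3, -3), (-6, +6), (+12, -12), (-24, +24) — a geometric progression with ratio -2.
step 5: col=-18, row=22 + (+48, -48) → col=30, row=-26

col=30, row=-26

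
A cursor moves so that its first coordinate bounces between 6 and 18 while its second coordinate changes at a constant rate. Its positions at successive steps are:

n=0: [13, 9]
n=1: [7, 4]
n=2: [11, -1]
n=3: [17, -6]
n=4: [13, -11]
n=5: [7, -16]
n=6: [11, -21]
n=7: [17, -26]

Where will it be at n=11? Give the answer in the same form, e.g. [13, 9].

The first coordinate travels 6 per step and bounces off the walls at 6 and 18.
  step 8: 17 → 13
  step 9: 13 → 7
  step 10: 7 → 11
  step 11: 11 → 17
The second coordinate changes by -5 each step: at step 11 it is -46.

[17, -46]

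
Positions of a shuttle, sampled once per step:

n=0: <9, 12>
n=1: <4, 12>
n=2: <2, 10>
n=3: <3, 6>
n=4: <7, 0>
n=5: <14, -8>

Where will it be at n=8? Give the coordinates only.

Taking differences between consecutive positions: <-5, +0>, <-2, -2>, <+1, -4>, <+4, -6>, <+7, -8>. These grow by <+3, -2> each step.
step 6: <14, -8> + <+10, -10> → <24, -18>
step 7: <24, -18> + <+13, -12> → <37, -30>
step 8: <37, -30> + <+16, -14> → <53, -44>

<53, -44>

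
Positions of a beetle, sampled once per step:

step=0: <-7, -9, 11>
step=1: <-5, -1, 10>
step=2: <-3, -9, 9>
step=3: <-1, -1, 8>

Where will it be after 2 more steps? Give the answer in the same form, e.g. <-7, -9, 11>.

<3, -1, 6>

First: linear, +2 per step → 3 at step 5.
Second: cycles through -9, -1 every 2 steps. Step 5 lands at position 1 of the cycle → -1.
Third: linear, -1 per step → 6 at step 5.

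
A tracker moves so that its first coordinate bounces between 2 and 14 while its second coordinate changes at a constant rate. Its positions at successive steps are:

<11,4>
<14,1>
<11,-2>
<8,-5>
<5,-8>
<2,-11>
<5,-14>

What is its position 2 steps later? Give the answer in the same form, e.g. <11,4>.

The first coordinate travels 3 per step and bounces off the walls at 2 and 14.
  step 7: 5 → 8
  step 8: 8 → 11
The second coordinate changes by -3 each step: at step 8 it is -20.

<11,-20>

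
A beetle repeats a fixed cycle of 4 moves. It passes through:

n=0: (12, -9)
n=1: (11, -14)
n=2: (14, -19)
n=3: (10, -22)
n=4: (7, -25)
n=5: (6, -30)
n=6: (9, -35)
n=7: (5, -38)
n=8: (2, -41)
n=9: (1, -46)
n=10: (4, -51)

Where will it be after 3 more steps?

The moves between consecutive positions are (-1, -5), (+3, -5), (-4, -3), (-3, -3), (-1, -5), (+3, -5), (-4, -3), (-3, -3), (-1, -5), (+3, -5); they repeat the 4-cycle [(-1, -5), (+3, -5), (-4, -3), (-3, -3)].
step 11: apply (-4, -3) → (0, -54)
step 12: apply (-3, -3) → (-3, -57)
step 13: apply (-1, -5) → (-4, -62)

(-4, -62)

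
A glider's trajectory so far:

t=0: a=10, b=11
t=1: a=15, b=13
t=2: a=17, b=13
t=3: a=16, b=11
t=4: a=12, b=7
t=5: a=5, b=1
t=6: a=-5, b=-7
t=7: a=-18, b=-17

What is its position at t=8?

a=-34, b=-29

First differences are (+5, +2), (+2, +0), (-1, -2), (-4, -4), (-7, -6), (-10, -8), (-13, -10); their common second difference is (-3, -2) (constant acceleration).
step 8: a=-18, b=-17 + (-16, -12) → a=-34, b=-29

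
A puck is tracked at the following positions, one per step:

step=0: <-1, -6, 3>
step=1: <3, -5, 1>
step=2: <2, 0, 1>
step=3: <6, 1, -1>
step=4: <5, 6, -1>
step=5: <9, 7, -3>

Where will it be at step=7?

The moves between consecutive positions are <+4, +1, -2>, <-1, +5, +0>, <+4, +1, -2>, <-1, +5, +0>, <+4, +1, -2>; they repeat the 2-cycle [<+4, +1, -2>, <-1, +5, +0>].
step 6: apply <-1, +5, +0> → <8, 12, -3>
step 7: apply <+4, +1, -2> → <12, 13, -5>

<12, 13, -5>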